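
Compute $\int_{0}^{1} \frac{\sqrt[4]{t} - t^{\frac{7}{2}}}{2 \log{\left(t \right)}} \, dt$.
$\log{\left(\frac{\sqrt{10}}{6} \right)}$

Consider the one-parameter family: let $I(a) = \int_{0}^{1} \frac{- t^{\frac{7}{2}} + t^{a}}{2 \log{\left(t \right)}} \, dt$.

Since $\dfrac{\partial}{\partial a}\,t^{a} = t^{a} \ln t$, the $\ln t$ in the denominator cancels and
$$\frac{dI}{da} = \int_{0}^{1} \frac{1}{2} t^{a} \, dt = \frac{1}{2} \left[\frac{t^{a+1}}{a+1}\right]_0^1 = \frac{1}{2 \left(a + 1\right)}.$$

Integrating with respect to $a$ gives $I(a) = \frac{\log{\left(a + 1 \right)}}{2} - \log{\left(3 \right)} + \frac{\log{\left(2 \right)}}{2} + C$.

At $a = \frac{7}{2}$ the integrand is identically $0$, so $I(\frac{7}{2}) = 0$. The closed form gives $0$, hence $C = 0$.

Setting $a = \frac{1}{4}$:
$$I = \log{\left(\frac{\sqrt{10}}{6} \right)}.$$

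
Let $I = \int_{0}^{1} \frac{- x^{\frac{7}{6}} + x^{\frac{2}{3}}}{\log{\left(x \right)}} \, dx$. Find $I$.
$\log{\left(\frac{10}{13} \right)}$

Introduce a parameter $a$ in the exponent: let $I(a) = \int_{0}^{1} \frac{- x^{\frac{7}{6}} + x^{a}}{\log{\left(x \right)}} \, dx$.

Since $\dfrac{\partial}{\partial a}\,x^{a} = x^{a} \ln x$, the $\ln x$ in the denominator cancels and
$$\frac{dI}{da} = \int_{0}^{1} x^{a} \, dx = \left[\frac{x^{a+1}}{a+1}\right]_0^1 = \frac{1}{a + 1}.$$

Integrating with respect to $a$ gives $I(a) = \log{\left(\frac{6 a}{13} + \frac{6}{13} \right)} + C$.

At $a = \frac{7}{6}$ the integrand is identically $0$, so $I(\frac{7}{6}) = 0$. The closed form gives $0$, hence $C = 0$.

Setting $a = \frac{2}{3}$:
$$I = \log{\left(\frac{10}{13} \right)}.$$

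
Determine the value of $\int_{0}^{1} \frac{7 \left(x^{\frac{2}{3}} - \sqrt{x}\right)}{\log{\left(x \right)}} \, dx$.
$- \log{\left(\frac{4782969}{10000000} \right)}$

Consider the one-parameter family: let $I(a) = \int_{0}^{1} \frac{7 \left(x^{\frac{2}{3}} - x^{a}\right)}{\log{\left(x \right)}} \, dx$.

Since $\dfrac{\partial}{\partial a}\,x^{a} = x^{a} \ln x$, the $\ln x$ in the denominator cancels and
$$\frac{dI}{da} = \int_{0}^{1} -7 x^{a} \, dx = -7 \left[\frac{x^{a+1}}{a+1}\right]_0^1 = - \frac{7}{a + 1}.$$

Integrating with respect to $a$ gives $I(a) = - \log{\left(\frac{2187 \left(a + 1\right)^{7}}{78125} \right)} + C$.

At $a = \frac{2}{3}$ the integrand is identically $0$, so $I(\frac{2}{3}) = 0$. The closed form gives $0$, hence $C = 0$.

Setting $a = \frac{1}{2}$:
$$I = - \log{\left(\frac{4782969}{10000000} \right)}.$$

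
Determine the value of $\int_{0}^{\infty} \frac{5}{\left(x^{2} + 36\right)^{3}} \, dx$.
$\frac{5 \pi}{41472}$

Begin with the known result
$$J(a) = \int_{0}^{\infty} \frac{5}{a^{2} + x^{2}} \, dx = \frac{5 \pi}{2 a}.$$

Differentiating under the integral sign with respect to $a$,
$$\frac{dJ}{da} = \int_{0}^{\infty} - \frac{10 a}{\left(a^{2} + x^{2}\right)^{2}} \, dx = - \frac{5 \pi}{2 a^{2}},$$
so $\int_{0}^{\infty} \frac{5}{\left(a^{2} + x^{2}\right)^{2}} \, dx = \frac{5 \pi}{4 a^{3}}$.

Repeating — each differentiation of $1/(x^2+a^2)^j$ produces $-2ja/(x^2+a^2)^{j+1}$ — and dividing through by $-2ja$ at each step yields, after $2$ differentiations in total,
$$\int_{0}^{\infty} \frac{5}{\left(a^{2} + x^{2}\right)^{3}} \, dx = \frac{15 \pi}{16 a^{5}}.$$

Setting $a = 6$:
$$I = \frac{5 \pi}{41472}.$$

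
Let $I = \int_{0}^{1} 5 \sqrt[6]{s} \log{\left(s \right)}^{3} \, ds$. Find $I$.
$- \frac{38880}{2401}$

Consider the simpler parametrised integral
$$J(a) = \int_{0}^{1} 5 s^{a} \, ds = \frac{5}{a + 1}.$$

Differentiating under the integral sign brings down a factor of $\ln s$:
$$\frac{dJ}{da} = \int_{0}^{1} 5 s^{a} \log{\left(s \right)} \, ds = - \frac{5}{\left(a + 1\right)^{2}}.$$

Repeating $3$ times in total — each differentiation brings down another $\ln s$ — gives
$$\frac{d^{3}J}{da^{3}} = \int_{0}^{1} 5 s^{a} \log{\left(s \right)}^{3} \, ds = - \frac{30}{\left(a + 1\right)^{4}},$$
and the integrand here is exactly the target integrand, so $I = - \frac{30}{\left(a + 1\right)^{4}}$.

Setting $a = \frac{1}{6}$:
$$I = - \frac{38880}{2401}.$$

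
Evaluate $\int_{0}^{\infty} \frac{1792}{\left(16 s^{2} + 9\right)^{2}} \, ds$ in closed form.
$\frac{112 \pi}{27}$

Begin with the known result
$$J(a) = \int_{0}^{\infty} \frac{7}{a^{2} + s^{2}} \, ds = \frac{7 \pi}{2 a}.$$

Differentiating under the integral sign with respect to $a$,
$$\frac{dJ}{da} = \int_{0}^{\infty} - \frac{14 a}{\left(a^{2} + s^{2}\right)^{2}} \, ds = - \frac{7 \pi}{2 a^{2}},$$
so $\int_{0}^{\infty} \frac{7}{\left(a^{2} + s^{2}\right)^{2}} \, ds = \frac{7 \pi}{4 a^{3}}$.

Setting $a = \frac{3}{4}$:
$$I = \frac{112 \pi}{27}.$$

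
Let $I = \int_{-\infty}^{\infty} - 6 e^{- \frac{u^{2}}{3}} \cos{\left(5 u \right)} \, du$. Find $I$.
$- \frac{6 \sqrt{3} \sqrt{\pi}}{e^{\frac{75}{4}}}$

Treat the cosine frequency as a parameter and define $I(b) = \int_{-\infty}^{\infty} - 6 e^{- \frac{u^{2}}{3}} \cos{\left(b u \right)} \, du$.

Differentiating under the integral sign,
$$I'(b) = \int_{-\infty}^{\infty} 6 u e^{- \frac{u^{2}}{3}} \sin{\left(b u \right)} \, du.$$

Integrate $\int_{-\infty}^{\infty} u \sin(b u)\, e^{- \frac{u^{2}}{3}}\, du$ by parts with $w = \sin(b u)$ and $dv = u\, e^{- \frac{u^{2}}{3}}\, du$, giving $v = - \frac{3 e^{- \frac{u^{2}}{3}}}{2}$. The boundary term vanishes and
$$\int_{-\infty}^{\infty} u \sin(b u)\, e^{- \frac{u^{2}}{3}}\, du = \frac{3 b}{2} \int_{-\infty}^{\infty} \cos(b u)\, e^{- \frac{u^{2}}{3}}\, du,$$
so $I'(b) = - \frac{3 b}{2}\, I(b)$.

This is a separable first-order ODE; solving with the initial condition $I(0) = \int_{-\infty}^{\infty} - 6 e^{- \frac{u^{2}}{3}}\,du = - 6 \sqrt{3} \sqrt{\pi}$ gives
$$I(b) = - 6 \sqrt{3} \sqrt{\pi} e^{- \frac{3 b^{2}}{4}}.$$

Setting $b = 5$:
$$I = - \frac{6 \sqrt{3} \sqrt{\pi}}{e^{\frac{75}{4}}}.$$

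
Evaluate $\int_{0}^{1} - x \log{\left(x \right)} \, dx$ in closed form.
$\frac{1}{4}$

Consider the simpler parametrised integral
$$J(a) = \int_{0}^{1} - x^{a} \, dx = - \frac{1}{a + 1}.$$

Differentiating under the integral sign brings down a factor of $\ln x$:
$$\frac{dJ}{da} = \int_{0}^{1} - x^{a} \log{\left(x \right)} \, dx = \frac{1}{\left(a + 1\right)^{2}}.$$

The integral on the left is $I$, so $I = \frac{1}{\left(a + 1\right)^{2}}$.

Setting $a = 1$:
$$I = \frac{1}{4}.$$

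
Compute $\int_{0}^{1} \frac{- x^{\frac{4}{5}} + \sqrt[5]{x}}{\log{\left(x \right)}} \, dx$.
$\log{\left(\frac{2}{3} \right)}$

Introduce a parameter $a$ in the exponent: let $I(a) = \int_{0}^{1} \frac{- x^{\frac{4}{5}} + x^{a}}{\log{\left(x \right)}} \, dx$.

Since $\dfrac{\partial}{\partial a}\,x^{a} = x^{a} \ln x$, the $\ln x$ in the denominator cancels and
$$\frac{dI}{da} = \int_{0}^{1} x^{a} \, dx = \left[\frac{x^{a+1}}{a+1}\right]_0^1 = \frac{1}{a + 1}.$$

Integrating with respect to $a$ gives $I(a) = \log{\left(\frac{5 a}{9} + \frac{5}{9} \right)} + C$.

At $a = \frac{4}{5}$ the integrand is identically $0$, so $I(\frac{4}{5}) = 0$. The closed form gives $0$, hence $C = 0$.

Setting $a = \frac{1}{5}$:
$$I = \log{\left(\frac{2}{3} \right)}.$$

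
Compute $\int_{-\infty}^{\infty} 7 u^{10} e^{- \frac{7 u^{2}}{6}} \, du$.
$\frac{32805 \sqrt{42} \sqrt{\pi}}{2401}$

Start from the elementary integral
$$J(a) = \int_{-\infty}^{\infty} 7 e^{- a u^{2}} \, du = \frac{7 \sqrt{\pi}}{\sqrt{a}}.$$

Differentiating under the integral sign brings down a factor of $(-u^2)$:
$$\frac{dJ}{da} = \int_{-\infty}^{\infty} - 7 u^{2} e^{- a u^{2}} \, du = - \frac{7 \sqrt{\pi}}{2 a^{\frac{3}{2}}}.$$

Repeating $5$ times in total — each differentiation brings down another $(-u^2)$ — gives
$$\frac{d^{5}J}{da^{5}} = \int_{-\infty}^{\infty} - 7 u^{10} e^{- a u^{2}} \, du = - \frac{6615 \sqrt{\pi}}{32 a^{\frac{11}{2}}},$$
and the integrand here is $(-1)^{5}$ times the target integrand, so $I = (-1)^{5}\,\frac{d^{5}J}{da^{5}} = \frac{6615 \sqrt{\pi}}{32 a^{\frac{11}{2}}}$.

Setting $a = \frac{7}{6}$:
$$I = \frac{32805 \sqrt{42} \sqrt{\pi}}{2401}.$$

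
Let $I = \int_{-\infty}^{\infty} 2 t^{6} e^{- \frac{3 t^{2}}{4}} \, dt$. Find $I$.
$\frac{160 \sqrt{3} \sqrt{\pi}}{27}$

Consider the simpler parametrised integral
$$J(a) = \int_{-\infty}^{\infty} 2 e^{- a t^{2}} \, dt = \frac{2 \sqrt{\pi}}{\sqrt{a}}.$$

Differentiating under the integral sign brings down a factor of $(-t^2)$:
$$\frac{dJ}{da} = \int_{-\infty}^{\infty} - 2 t^{2} e^{- a t^{2}} \, dt = - \frac{\sqrt{\pi}}{a^{\frac{3}{2}}}.$$

Repeating $3$ times in total — each differentiation brings down another $(-t^2)$ — gives
$$\frac{d^{3}J}{da^{3}} = \int_{-\infty}^{\infty} - 2 t^{6} e^{- a t^{2}} \, dt = - \frac{15 \sqrt{\pi}}{4 a^{\frac{7}{2}}},$$
and the integrand here is $(-1)^{3}$ times the target integrand, so $I = (-1)^{3}\,\frac{d^{3}J}{da^{3}} = \frac{15 \sqrt{\pi}}{4 a^{\frac{7}{2}}}$.

Setting $a = \frac{3}{4}$:
$$I = \frac{160 \sqrt{3} \sqrt{\pi}}{27}.$$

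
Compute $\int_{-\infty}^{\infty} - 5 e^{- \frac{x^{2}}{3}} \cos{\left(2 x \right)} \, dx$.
$- \frac{5 \sqrt{3} \sqrt{\pi}}{e^{3}}$

Let $b$ denote the cosine frequency and define $I(b) = \int_{-\infty}^{\infty} - 5 e^{- \frac{x^{2}}{3}} \cos{\left(b x \right)} \, dx$.

Differentiating under the integral sign,
$$I'(b) = \int_{-\infty}^{\infty} 5 x e^{- \frac{x^{2}}{3}} \sin{\left(b x \right)} \, dx.$$

Integrate $\int_{-\infty}^{\infty} x \sin(b x)\, e^{- \frac{x^{2}}{3}}\, dx$ by parts with $u = \sin(b x)$ and $dv = x\, e^{- \frac{x^{2}}{3}}\, dx$, giving $v = - \frac{3 e^{- \frac{x^{2}}{3}}}{2}$. The boundary term vanishes and
$$\int_{-\infty}^{\infty} x \sin(b x)\, e^{- \frac{x^{2}}{3}}\, dx = \frac{3 b}{2} \int_{-\infty}^{\infty} \cos(b x)\, e^{- \frac{x^{2}}{3}}\, dx,$$
so $I'(b) = - \frac{3 b}{2}\, I(b)$.

This is a separable first-order ODE; solving with the initial condition $I(0) = \int_{-\infty}^{\infty} - 5 e^{- \frac{x^{2}}{3}}\,dx = - 5 \sqrt{3} \sqrt{\pi}$ gives
$$I(b) = - 5 \sqrt{3} \sqrt{\pi} e^{- \frac{3 b^{2}}{4}}.$$

Setting $b = 2$:
$$I = - \frac{5 \sqrt{3} \sqrt{\pi}}{e^{3}}.$$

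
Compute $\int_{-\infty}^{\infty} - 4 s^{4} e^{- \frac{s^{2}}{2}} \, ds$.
$- 12 \sqrt{2} \sqrt{\pi}$

Consider the simpler parametrised integral
$$J(a) = \int_{-\infty}^{\infty} - 4 e^{- a s^{2}} \, ds = - \frac{4 \sqrt{\pi}}{\sqrt{a}}.$$

Differentiating under the integral sign brings down a factor of $(-s^2)$:
$$\frac{dJ}{da} = \int_{-\infty}^{\infty} 4 s^{2} e^{- a s^{2}} \, ds = \frac{2 \sqrt{\pi}}{a^{\frac{3}{2}}}.$$

Repeating twice in total — each differentiation brings down another $(-s^2)$ — gives
$$\frac{d^{2}J}{da^{2}} = \int_{-\infty}^{\infty} - 4 s^{4} e^{- a s^{2}} \, ds = - \frac{3 \sqrt{\pi}}{a^{\frac{5}{2}}},$$
and the integrand here is exactly the target integrand, so $I = - \frac{3 \sqrt{\pi}}{a^{\frac{5}{2}}}$.

Setting $a = \frac{1}{2}$:
$$I = - 12 \sqrt{2} \sqrt{\pi}.$$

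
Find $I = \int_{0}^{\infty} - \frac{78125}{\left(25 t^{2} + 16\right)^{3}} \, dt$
$- \frac{46875 \pi}{16384}$

Recall the elementary integral
$$J(a) = \int_{0}^{\infty} - \frac{5}{a^{2} + t^{2}} \, dt = - \frac{5 \pi}{2 a}.$$

Differentiating under the integral sign with respect to $a$,
$$\frac{dJ}{da} = \int_{0}^{\infty} \frac{10 a}{\left(a^{2} + t^{2}\right)^{2}} \, dt = \frac{5 \pi}{2 a^{2}},$$
so $\int_{0}^{\infty} - \frac{5}{\left(a^{2} + t^{2}\right)^{2}} \, dt = - \frac{5 \pi}{4 a^{3}}$.

Repeating — each differentiation of $1/(t^2+a^2)^j$ produces $-2ja/(t^2+a^2)^{j+1}$ — and dividing through by $-2ja$ at each step yields, after $2$ differentiations in total,
$$\int_{0}^{\infty} - \frac{5}{\left(a^{2} + t^{2}\right)^{3}} \, dt = - \frac{15 \pi}{16 a^{5}}.$$

Setting $a = \frac{4}{5}$:
$$I = - \frac{46875 \pi}{16384}.$$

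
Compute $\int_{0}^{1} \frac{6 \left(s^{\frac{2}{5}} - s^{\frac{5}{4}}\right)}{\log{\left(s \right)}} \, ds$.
$\log{\left(\frac{481890304}{8303765625} \right)}$

Introduce a parameter $a$ in the exponent: let $I(a) = \int_{0}^{1} \frac{6 \left(- s^{\frac{5}{4}} + s^{a}\right)}{\log{\left(s \right)}} \, ds$.

Since $\dfrac{\partial}{\partial a}\,s^{a} = s^{a} \ln s$, the $\ln s$ in the denominator cancels and
$$\frac{dI}{da} = \int_{0}^{1} 6 s^{a} \, ds = 6 \left[\frac{s^{a+1}}{a+1}\right]_0^1 = \frac{6}{a + 1}.$$

Integrating with respect to $a$ gives $I(a) = \log{\left(\frac{4096 \left(a + 1\right)^{6}}{531441} \right)} + C$.

At $a = \frac{5}{4}$ the integrand is identically $0$, so $I(\frac{5}{4}) = 0$. The closed form gives $0$, hence $C = 0$.

Setting $a = \frac{2}{5}$:
$$I = \log{\left(\frac{481890304}{8303765625} \right)}.$$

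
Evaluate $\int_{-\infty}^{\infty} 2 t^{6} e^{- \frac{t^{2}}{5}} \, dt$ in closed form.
$\frac{1875 \sqrt{5} \sqrt{\pi}}{4}$

Consider the simpler parametrised integral
$$J(a) = \int_{-\infty}^{\infty} 2 e^{- a t^{2}} \, dt = \frac{2 \sqrt{\pi}}{\sqrt{a}}.$$

Differentiating under the integral sign brings down a factor of $(-t^2)$:
$$\frac{dJ}{da} = \int_{-\infty}^{\infty} - 2 t^{2} e^{- a t^{2}} \, dt = - \frac{\sqrt{\pi}}{a^{\frac{3}{2}}}.$$

Repeating $3$ times in total — each differentiation brings down another $(-t^2)$ — gives
$$\frac{d^{3}J}{da^{3}} = \int_{-\infty}^{\infty} - 2 t^{6} e^{- a t^{2}} \, dt = - \frac{15 \sqrt{\pi}}{4 a^{\frac{7}{2}}},$$
and the integrand here is $(-1)^{3}$ times the target integrand, so $I = (-1)^{3}\,\frac{d^{3}J}{da^{3}} = \frac{15 \sqrt{\pi}}{4 a^{\frac{7}{2}}}$.

Setting $a = \frac{1}{5}$:
$$I = \frac{1875 \sqrt{5} \sqrt{\pi}}{4}.$$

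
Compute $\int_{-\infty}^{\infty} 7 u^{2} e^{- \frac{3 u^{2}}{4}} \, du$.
$\frac{28 \sqrt{3} \sqrt{\pi}}{9}$

Begin with the known integral
$$J(a) = \int_{-\infty}^{\infty} 7 e^{- a u^{2}} \, du = \frac{7 \sqrt{\pi}}{\sqrt{a}}.$$

Differentiating under the integral sign brings down a factor of $(-u^2)$:
$$\frac{dJ}{da} = \int_{-\infty}^{\infty} - 7 u^{2} e^{- a u^{2}} \, du = - \frac{7 \sqrt{\pi}}{2 a^{\frac{3}{2}}}.$$

The integral on the left is $-I$, so $I = \frac{7 \sqrt{\pi}}{2 a^{\frac{3}{2}}}$.

Setting $a = \frac{3}{4}$:
$$I = \frac{28 \sqrt{3} \sqrt{\pi}}{9}.$$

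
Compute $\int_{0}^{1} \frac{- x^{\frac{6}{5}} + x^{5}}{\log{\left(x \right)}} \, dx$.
$\log{\left(\frac{30}{11} \right)}$

Replace the exponent $5$ by a parameter $a$: let $I(a) = \int_{0}^{1} \frac{- x^{\frac{6}{5}} + x^{a}}{\log{\left(x \right)}} \, dx$.

Since $\dfrac{\partial}{\partial a}\,x^{a} = x^{a} \ln x$, the $\ln x$ in the denominator cancels and
$$\frac{dI}{da} = \int_{0}^{1} x^{a} \, dx = \left[\frac{x^{a+1}}{a+1}\right]_0^1 = \frac{1}{a + 1}.$$

Integrating with respect to $a$ gives $I(a) = \log{\left(\frac{5 a}{11} + \frac{5}{11} \right)} + C$.

At $a = \frac{6}{5}$ the integrand is identically $0$, so $I(\frac{6}{5}) = 0$. The closed form gives $0$, hence $C = 0$.

Setting $a = 5$:
$$I = \log{\left(\frac{30}{11} \right)}.$$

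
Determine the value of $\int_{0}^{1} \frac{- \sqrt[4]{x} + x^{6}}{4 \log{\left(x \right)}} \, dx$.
$- \frac{\log{\left(5 \right)}}{4} + \frac{\log{\left(2 \right)}}{2} + \frac{\log{\left(7 \right)}}{4}$

Introduce a parameter $a$ in the exponent: let $I(a) = \int_{0}^{1} \frac{x^{6} - x^{a}}{4 \log{\left(x \right)}} \, dx$.

Since $\dfrac{\partial}{\partial a}\,x^{a} = x^{a} \ln x$, the $\ln x$ in the denominator cancels and
$$\frac{dI}{da} = \int_{0}^{1} - \frac{1}{4} x^{a} \, dx = - \frac{1}{4} \left[\frac{x^{a+1}}{a+1}\right]_0^1 = - \frac{1}{4 a + 4}.$$

Integrating with respect to $a$ gives $I(a) = - \frac{\log{\left(a + 1 \right)}}{4} + \frac{\log{\left(7 \right)}}{4} + C$.

At $a = 6$ the integrand is identically $0$, so $I(6) = 0$. The closed form gives $0$, hence $C = 0$.

Setting $a = \frac{1}{4}$:
$$I = - \frac{\log{\left(5 \right)}}{4} + \frac{\log{\left(2 \right)}}{2} + \frac{\log{\left(7 \right)}}{4}.$$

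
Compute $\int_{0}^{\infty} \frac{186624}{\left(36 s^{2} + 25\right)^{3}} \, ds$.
$\frac{5832 \pi}{3125}$

Recall the elementary integral
$$J(a) = \int_{0}^{\infty} \frac{4}{a^{2} + s^{2}} \, ds = \frac{2 \pi}{a}.$$

Differentiating under the integral sign with respect to $a$,
$$\frac{dJ}{da} = \int_{0}^{\infty} - \frac{8 a}{\left(a^{2} + s^{2}\right)^{2}} \, ds = - \frac{2 \pi}{a^{2}},$$
so $\int_{0}^{\infty} \frac{4}{\left(a^{2} + s^{2}\right)^{2}} \, ds = \frac{\pi}{a^{3}}$.

Repeating — each differentiation of $1/(s^2+a^2)^j$ produces $-2ja/(s^2+a^2)^{j+1}$ — and dividing through by $-2ja$ at each step yields, after $2$ differentiations in total,
$$\int_{0}^{\infty} \frac{4}{\left(a^{2} + s^{2}\right)^{3}} \, ds = \frac{3 \pi}{4 a^{5}}.$$

Setting $a = \frac{5}{6}$:
$$I = \frac{5832 \pi}{3125}.$$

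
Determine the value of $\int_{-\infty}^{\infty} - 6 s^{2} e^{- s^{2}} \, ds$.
$- 3 \sqrt{\pi}$

Start from the elementary integral
$$J(a) = \int_{-\infty}^{\infty} - 6 e^{- a s^{2}} \, ds = - \frac{6 \sqrt{\pi}}{\sqrt{a}}.$$

Differentiating under the integral sign brings down a factor of $(-s^2)$:
$$\frac{dJ}{da} = \int_{-\infty}^{\infty} 6 s^{2} e^{- a s^{2}} \, ds = \frac{3 \sqrt{\pi}}{a^{\frac{3}{2}}}.$$

The integral on the left is $-I$, so $I = - \frac{3 \sqrt{\pi}}{a^{\frac{3}{2}}}$.

Setting $a = 1$:
$$I = - 3 \sqrt{\pi}.$$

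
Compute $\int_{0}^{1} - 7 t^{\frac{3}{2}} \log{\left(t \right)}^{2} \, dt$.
$- \frac{112}{125}$

Begin with the known integral
$$J(a) = \int_{0}^{1} - 7 t^{a} \, dt = - \frac{7}{a + 1}.$$

Differentiating under the integral sign brings down a factor of $\ln t$:
$$\frac{dJ}{da} = \int_{0}^{1} - 7 t^{a} \log{\left(t \right)} \, dt = \frac{7}{\left(a + 1\right)^{2}}.$$

Repeating twice in total — each differentiation brings down another $\ln t$ — gives
$$\frac{d^{2}J}{da^{2}} = \int_{0}^{1} - 7 t^{a} \log{\left(t \right)}^{2} \, dt = - \frac{14}{\left(a + 1\right)^{3}},$$
and the integrand here is exactly the target integrand, so $I = - \frac{14}{\left(a + 1\right)^{3}}$.

Setting $a = \frac{3}{2}$:
$$I = - \frac{112}{125}.$$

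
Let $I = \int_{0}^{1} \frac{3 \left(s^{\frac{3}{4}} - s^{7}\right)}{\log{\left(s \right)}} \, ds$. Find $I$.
$\log{\left(\frac{343}{32768} \right)}$

Replace the exponent $\frac{3}{4}$ by a parameter $a$: let $I(a) = \int_{0}^{1} \frac{3 \left(- s^{7} + s^{a}\right)}{\log{\left(s \right)}} \, ds$.

Since $\dfrac{\partial}{\partial a}\,s^{a} = s^{a} \ln s$, the $\ln s$ in the denominator cancels and
$$\frac{dI}{da} = \int_{0}^{1} 3 s^{a} \, ds = 3 \left[\frac{s^{a+1}}{a+1}\right]_0^1 = \frac{3}{a + 1}.$$

Integrating with respect to $a$ gives $I(a) = \log{\left(\frac{\left(a + 1\right)^{3}}{512} \right)} + C$.

At $a = 7$ the integrand is identically $0$, so $I(7) = 0$. The closed form gives $0$, hence $C = 0$.

Setting $a = \frac{3}{4}$:
$$I = \log{\left(\frac{343}{32768} \right)}.$$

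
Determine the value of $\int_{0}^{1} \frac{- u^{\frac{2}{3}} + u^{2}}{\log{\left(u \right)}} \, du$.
$\log{\left(\frac{9}{5} \right)}$

Introduce a parameter $a$ in the exponent: let $I(a) = \int_{0}^{1} \frac{- u^{\frac{2}{3}} + u^{a}}{\log{\left(u \right)}} \, du$.

Since $\dfrac{\partial}{\partial a}\,u^{a} = u^{a} \ln u$, the $\ln u$ in the denominator cancels and
$$\frac{dI}{da} = \int_{0}^{1} u^{a} \, du = \left[\frac{u^{a+1}}{a+1}\right]_0^1 = \frac{1}{a + 1}.$$

Integrating with respect to $a$ gives $I(a) = \log{\left(\frac{3 a}{5} + \frac{3}{5} \right)} + C$.

At $a = \frac{2}{3}$ the integrand is identically $0$, so $I(\frac{2}{3}) = 0$. The closed form gives $0$, hence $C = 0$.

Setting $a = 2$:
$$I = \log{\left(\frac{9}{5} \right)}.$$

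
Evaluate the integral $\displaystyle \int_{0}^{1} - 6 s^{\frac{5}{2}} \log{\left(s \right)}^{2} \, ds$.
$- \frac{96}{343}$

Begin with the known integral
$$J(a) = \int_{0}^{1} - 6 s^{a} \, ds = - \frac{6}{a + 1}.$$

Differentiating under the integral sign brings down a factor of $\ln s$:
$$\frac{dJ}{da} = \int_{0}^{1} - 6 s^{a} \log{\left(s \right)} \, ds = \frac{6}{\left(a + 1\right)^{2}}.$$

Repeating twice in total — each differentiation brings down another $\ln s$ — gives
$$\frac{d^{2}J}{da^{2}} = \int_{0}^{1} - 6 s^{a} \log{\left(s \right)}^{2} \, ds = - \frac{12}{\left(a + 1\right)^{3}},$$
and the integrand here is exactly the target integrand, so $I = - \frac{12}{\left(a + 1\right)^{3}}$.

Setting $a = \frac{5}{2}$:
$$I = - \frac{96}{343}.$$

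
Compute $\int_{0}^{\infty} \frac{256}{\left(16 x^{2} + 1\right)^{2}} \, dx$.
$16 \pi$

Start from the standard arctangent integral
$$J(a) = \int_{0}^{\infty} \frac{1}{a^{2} + x^{2}} \, dx = \frac{\pi}{2 a}.$$

Differentiating under the integral sign with respect to $a$,
$$\frac{dJ}{da} = \int_{0}^{\infty} - \frac{2 a}{\left(a^{2} + x^{2}\right)^{2}} \, dx = - \frac{\pi}{2 a^{2}},$$
so $\int_{0}^{\infty} \frac{1}{\left(a^{2} + x^{2}\right)^{2}} \, dx = \frac{\pi}{4 a^{3}}$.

Setting $a = \frac{1}{4}$:
$$I = 16 \pi.$$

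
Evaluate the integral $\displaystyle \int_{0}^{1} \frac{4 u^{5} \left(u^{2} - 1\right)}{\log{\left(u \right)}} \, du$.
$- \log{\left(\frac{81}{256} \right)}$

Consider the one-parameter family: let $I(a) = \int_{0}^{1} \frac{4 \left(u^{7} - u^{a}\right)}{\log{\left(u \right)}} \, du$.

Since $\dfrac{\partial}{\partial a}\,u^{a} = u^{a} \ln u$, the $\ln u$ in the denominator cancels and
$$\frac{dI}{da} = \int_{0}^{1} -4 u^{a} \, du = -4 \left[\frac{u^{a+1}}{a+1}\right]_0^1 = - \frac{4}{a + 1}.$$

Integrating with respect to $a$ gives $I(a) = - \log{\left(\frac{\left(a + 1\right)^{4}}{4096} \right)} + C$.

At $a = 7$ the integrand is identically $0$, so $I(7) = 0$. The closed form gives $0$, hence $C = 0$.

Setting $a = 5$:
$$I = - \log{\left(\frac{81}{256} \right)}.$$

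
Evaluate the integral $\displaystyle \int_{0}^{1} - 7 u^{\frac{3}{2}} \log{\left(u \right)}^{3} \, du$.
$\frac{672}{625}$

Start from the elementary integral
$$J(a) = \int_{0}^{1} - 7 u^{a} \, du = - \frac{7}{a + 1}.$$

Differentiating under the integral sign brings down a factor of $\ln u$:
$$\frac{dJ}{da} = \int_{0}^{1} - 7 u^{a} \log{\left(u \right)} \, du = \frac{7}{\left(a + 1\right)^{2}}.$$

Repeating $3$ times in total — each differentiation brings down another $\ln u$ — gives
$$\frac{d^{3}J}{da^{3}} = \int_{0}^{1} - 7 u^{a} \log{\left(u \right)}^{3} \, du = \frac{42}{\left(a + 1\right)^{4}},$$
and the integrand here is exactly the target integrand, so $I = \frac{42}{\left(a + 1\right)^{4}}$.

Setting $a = \frac{3}{2}$:
$$I = \frac{672}{625}.$$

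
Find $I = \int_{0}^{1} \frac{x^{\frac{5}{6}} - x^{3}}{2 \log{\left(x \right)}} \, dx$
$\log{\left(\frac{\sqrt{66}}{12} \right)}$

Replace the exponent $\frac{5}{6}$ by a parameter $a$: let $I(a) = \int_{0}^{1} \frac{- x^{3} + x^{a}}{2 \log{\left(x \right)}} \, dx$.

Since $\dfrac{\partial}{\partial a}\,x^{a} = x^{a} \ln x$, the $\ln x$ in the denominator cancels and
$$\frac{dI}{da} = \int_{0}^{1} \frac{1}{2} x^{a} \, dx = \frac{1}{2} \left[\frac{x^{a+1}}{a+1}\right]_0^1 = \frac{1}{2 \left(a + 1\right)}.$$

Integrating with respect to $a$ gives $I(a) = \frac{\log{\left(a + 1 \right)}}{2} - \log{\left(2 \right)} + C$.

At $a = 3$ the integrand is identically $0$, so $I(3) = 0$. The closed form gives $0$, hence $C = 0$.

Setting $a = \frac{5}{6}$:
$$I = \log{\left(\frac{\sqrt{66}}{12} \right)}.$$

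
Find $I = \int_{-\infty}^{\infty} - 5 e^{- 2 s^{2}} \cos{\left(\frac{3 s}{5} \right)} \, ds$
$- \frac{5 \sqrt{2} \sqrt{\pi}}{2 e^{\frac{9}{200}}}$

Let $b$ denote the cosine frequency and define $I(b) = \int_{-\infty}^{\infty} - 5 e^{- 2 s^{2}} \cos{\left(b s \right)} \, ds$.

Differentiating under the integral sign,
$$I'(b) = \int_{-\infty}^{\infty} 5 s e^{- 2 s^{2}} \sin{\left(b s \right)} \, ds.$$

Integrate $\int_{-\infty}^{\infty} s \sin(b s)\, e^{- 2 s^{2}}\, ds$ by parts with $u = \sin(b s)$ and $dv = s\, e^{- 2 s^{2}}\, ds$, giving $v = - \frac{e^{- 2 s^{2}}}{4}$. The boundary term vanishes and
$$\int_{-\infty}^{\infty} s \sin(b s)\, e^{- 2 s^{2}}\, ds = \frac{b}{4} \int_{-\infty}^{\infty} \cos(b s)\, e^{- 2 s^{2}}\, ds,$$
so $I'(b) = - \frac{b}{4}\, I(b)$.

This is a separable first-order ODE; solving with the initial condition $I(0) = \int_{-\infty}^{\infty} - 5 e^{- 2 s^{2}}\,ds = - \frac{5 \sqrt{2} \sqrt{\pi}}{2}$ gives
$$I(b) = - \frac{5 \sqrt{2} \sqrt{\pi} e^{- \frac{b^{2}}{8}}}{2}.$$

Setting $b = \frac{3}{5}$:
$$I = - \frac{5 \sqrt{2} \sqrt{\pi}}{2 e^{\frac{9}{200}}}.$$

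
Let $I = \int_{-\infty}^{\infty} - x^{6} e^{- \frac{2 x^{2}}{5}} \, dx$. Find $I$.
$- \frac{1875 \sqrt{10} \sqrt{\pi}}{128}$

Start from the elementary integral
$$J(a) = \int_{-\infty}^{\infty} - e^{- a x^{2}} \, dx = - \frac{\sqrt{\pi}}{\sqrt{a}}.$$

Differentiating under the integral sign brings down a factor of $(-x^2)$:
$$\frac{dJ}{da} = \int_{-\infty}^{\infty} x^{2} e^{- a x^{2}} \, dx = \frac{\sqrt{\pi}}{2 a^{\frac{3}{2}}}.$$

Repeating $3$ times in total — each differentiation brings down another $(-x^2)$ — gives
$$\frac{d^{3}J}{da^{3}} = \int_{-\infty}^{\infty} x^{6} e^{- a x^{2}} \, dx = \frac{15 \sqrt{\pi}}{8 a^{\frac{7}{2}}},$$
and the integrand here is $(-1)^{3}$ times the target integrand, so $I = (-1)^{3}\,\frac{d^{3}J}{da^{3}} = - \frac{15 \sqrt{\pi}}{8 a^{\frac{7}{2}}}$.

Setting $a = \frac{2}{5}$:
$$I = - \frac{1875 \sqrt{10} \sqrt{\pi}}{128}.$$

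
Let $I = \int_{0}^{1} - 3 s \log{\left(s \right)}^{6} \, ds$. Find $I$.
$- \frac{135}{8}$

Start from the elementary integral
$$J(a) = \int_{0}^{1} - 3 s^{a} \, ds = - \frac{3}{a + 1}.$$

Differentiating under the integral sign brings down a factor of $\ln s$:
$$\frac{dJ}{da} = \int_{0}^{1} - 3 s^{a} \log{\left(s \right)} \, ds = \frac{3}{\left(a + 1\right)^{2}}.$$

Repeating $6$ times in total — each differentiation brings down another $\ln s$ — gives
$$\frac{d^{6}J}{da^{6}} = \int_{0}^{1} - 3 s^{a} \log{\left(s \right)}^{6} \, ds = - \frac{2160}{\left(a + 1\right)^{7}},$$
and the integrand here is exactly the target integrand, so $I = - \frac{2160}{\left(a + 1\right)^{7}}$.

Setting $a = 1$:
$$I = - \frac{135}{8}.$$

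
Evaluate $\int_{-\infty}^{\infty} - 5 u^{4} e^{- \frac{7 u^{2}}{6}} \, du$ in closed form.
$- \frac{135 \sqrt{42} \sqrt{\pi}}{343}$

Consider the simpler parametrised integral
$$J(a) = \int_{-\infty}^{\infty} - 5 e^{- a u^{2}} \, du = - \frac{5 \sqrt{\pi}}{\sqrt{a}}.$$

Differentiating under the integral sign brings down a factor of $(-u^2)$:
$$\frac{dJ}{da} = \int_{-\infty}^{\infty} 5 u^{2} e^{- a u^{2}} \, du = \frac{5 \sqrt{\pi}}{2 a^{\frac{3}{2}}}.$$

Repeating twice in total — each differentiation brings down another $(-u^2)$ — gives
$$\frac{d^{2}J}{da^{2}} = \int_{-\infty}^{\infty} - 5 u^{4} e^{- a u^{2}} \, du = - \frac{15 \sqrt{\pi}}{4 a^{\frac{5}{2}}},$$
and the integrand here is exactly the target integrand, so $I = - \frac{15 \sqrt{\pi}}{4 a^{\frac{5}{2}}}$.

Setting $a = \frac{7}{6}$:
$$I = - \frac{135 \sqrt{42} \sqrt{\pi}}{343}.$$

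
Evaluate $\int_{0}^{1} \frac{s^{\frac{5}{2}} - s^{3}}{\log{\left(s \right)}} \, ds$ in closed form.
$- \log{\left(\frac{8}{7} \right)}$

Introduce a parameter $a$ in the exponent: let $I(a) = \int_{0}^{1} \frac{s^{\frac{5}{2}} - s^{a}}{\log{\left(s \right)}} \, ds$.

Since $\dfrac{\partial}{\partial a}\,s^{a} = s^{a} \ln s$, the $\ln s$ in the denominator cancels and
$$\frac{dI}{da} = \int_{0}^{1} -1 s^{a} \, ds = -1 \left[\frac{s^{a+1}}{a+1}\right]_0^1 = - \frac{1}{a + 1}.$$

Integrating with respect to $a$ gives $I(a) = - \log{\left(\frac{2 a}{7} + \frac{2}{7} \right)} + C$.

At $a = \frac{5}{2}$ the integrand is identically $0$, so $I(\frac{5}{2}) = 0$. The closed form gives $0$, hence $C = 0$.

Setting $a = 3$:
$$I = - \log{\left(\frac{8}{7} \right)}.$$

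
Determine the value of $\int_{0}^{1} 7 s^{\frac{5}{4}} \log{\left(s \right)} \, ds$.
$- \frac{112}{81}$

Start from the elementary integral
$$J(a) = \int_{0}^{1} 7 s^{a} \, ds = \frac{7}{a + 1}.$$

Differentiating under the integral sign brings down a factor of $\ln s$:
$$\frac{dJ}{da} = \int_{0}^{1} 7 s^{a} \log{\left(s \right)} \, ds = - \frac{7}{\left(a + 1\right)^{2}}.$$

The integral on the left is $I$, so $I = - \frac{7}{\left(a + 1\right)^{2}}$.

Setting $a = \frac{5}{4}$:
$$I = - \frac{112}{81}.$$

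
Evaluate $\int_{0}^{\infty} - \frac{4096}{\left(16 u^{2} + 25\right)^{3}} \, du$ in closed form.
$- \frac{192 \pi}{3125}$

Recall the elementary integral
$$J(a) = \int_{0}^{\infty} - \frac{1}{a^{2} + u^{2}} \, du = - \frac{\pi}{2 a}.$$

Differentiating under the integral sign with respect to $a$,
$$\frac{dJ}{da} = \int_{0}^{\infty} \frac{2 a}{\left(a^{2} + u^{2}\right)^{2}} \, du = \frac{\pi}{2 a^{2}},$$
so $\int_{0}^{\infty} - \frac{1}{\left(a^{2} + u^{2}\right)^{2}} \, du = - \frac{\pi}{4 a^{3}}$.

Repeating — each differentiation of $1/(u^2+a^2)^j$ produces $-2ja/(u^2+a^2)^{j+1}$ — and dividing through by $-2ja$ at each step yields, after $2$ differentiations in total,
$$\int_{0}^{\infty} - \frac{1}{\left(a^{2} + u^{2}\right)^{3}} \, du = - \frac{3 \pi}{16 a^{5}}.$$

Setting $a = \frac{5}{4}$:
$$I = - \frac{192 \pi}{3125}.$$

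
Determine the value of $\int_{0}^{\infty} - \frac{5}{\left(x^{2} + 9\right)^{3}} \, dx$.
$- \frac{5 \pi}{1296}$

Recall the elementary integral
$$J(a) = \int_{0}^{\infty} - \frac{5}{a^{2} + x^{2}} \, dx = - \frac{5 \pi}{2 a}.$$

Differentiating under the integral sign with respect to $a$,
$$\frac{dJ}{da} = \int_{0}^{\infty} \frac{10 a}{\left(a^{2} + x^{2}\right)^{2}} \, dx = \frac{5 \pi}{2 a^{2}},$$
so $\int_{0}^{\infty} - \frac{5}{\left(a^{2} + x^{2}\right)^{2}} \, dx = - \frac{5 \pi}{4 a^{3}}$.

Repeating — each differentiation of $1/(x^2+a^2)^j$ produces $-2ja/(x^2+a^2)^{j+1}$ — and dividing through by $-2ja$ at each step yields, after $2$ differentiations in total,
$$\int_{0}^{\infty} - \frac{5}{\left(a^{2} + x^{2}\right)^{3}} \, dx = - \frac{15 \pi}{16 a^{5}}.$$

Setting $a = 3$:
$$I = - \frac{5 \pi}{1296}.$$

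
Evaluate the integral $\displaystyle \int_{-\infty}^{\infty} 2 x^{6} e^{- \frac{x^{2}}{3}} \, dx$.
$\frac{405 \sqrt{3} \sqrt{\pi}}{4}$

Begin with the known integral
$$J(a) = \int_{-\infty}^{\infty} 2 e^{- a x^{2}} \, dx = \frac{2 \sqrt{\pi}}{\sqrt{a}}.$$

Differentiating under the integral sign brings down a factor of $(-x^2)$:
$$\frac{dJ}{da} = \int_{-\infty}^{\infty} - 2 x^{2} e^{- a x^{2}} \, dx = - \frac{\sqrt{\pi}}{a^{\frac{3}{2}}}.$$

Repeating $3$ times in total — each differentiation brings down another $(-x^2)$ — gives
$$\frac{d^{3}J}{da^{3}} = \int_{-\infty}^{\infty} - 2 x^{6} e^{- a x^{2}} \, dx = - \frac{15 \sqrt{\pi}}{4 a^{\frac{7}{2}}},$$
and the integrand here is $(-1)^{3}$ times the target integrand, so $I = (-1)^{3}\,\frac{d^{3}J}{da^{3}} = \frac{15 \sqrt{\pi}}{4 a^{\frac{7}{2}}}$.

Setting $a = \frac{1}{3}$:
$$I = \frac{405 \sqrt{3} \sqrt{\pi}}{4}.$$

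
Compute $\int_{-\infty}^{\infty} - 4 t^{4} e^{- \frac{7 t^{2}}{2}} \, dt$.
$- \frac{12 \sqrt{14} \sqrt{\pi}}{343}$

Consider the simpler parametrised integral
$$J(a) = \int_{-\infty}^{\infty} - 4 e^{- a t^{2}} \, dt = - \frac{4 \sqrt{\pi}}{\sqrt{a}}.$$

Differentiating under the integral sign brings down a factor of $(-t^2)$:
$$\frac{dJ}{da} = \int_{-\infty}^{\infty} 4 t^{2} e^{- a t^{2}} \, dt = \frac{2 \sqrt{\pi}}{a^{\frac{3}{2}}}.$$

Repeating twice in total — each differentiation brings down another $(-t^2)$ — gives
$$\frac{d^{2}J}{da^{2}} = \int_{-\infty}^{\infty} - 4 t^{4} e^{- a t^{2}} \, dt = - \frac{3 \sqrt{\pi}}{a^{\frac{5}{2}}},$$
and the integrand here is exactly the target integrand, so $I = - \frac{3 \sqrt{\pi}}{a^{\frac{5}{2}}}$.

Setting $a = \frac{7}{2}$:
$$I = - \frac{12 \sqrt{14} \sqrt{\pi}}{343}.$$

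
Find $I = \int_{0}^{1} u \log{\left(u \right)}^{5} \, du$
$- \frac{15}{8}$

Start from the elementary integral
$$J(a) = \int_{0}^{1} u^{a} \, du = \frac{1}{a + 1}.$$

Differentiating under the integral sign brings down a factor of $\ln u$:
$$\frac{dJ}{da} = \int_{0}^{1} u^{a} \log{\left(u \right)} \, du = - \frac{1}{\left(a + 1\right)^{2}}.$$

Repeating $5$ times in total — each differentiation brings down another $\ln u$ — gives
$$\frac{d^{5}J}{da^{5}} = \int_{0}^{1} u^{a} \log{\left(u \right)}^{5} \, du = - \frac{120}{\left(a + 1\right)^{6}},$$
and the integrand here is exactly the target integrand, so $I = - \frac{120}{\left(a + 1\right)^{6}}$.

Setting $a = 1$:
$$I = - \frac{15}{8}.$$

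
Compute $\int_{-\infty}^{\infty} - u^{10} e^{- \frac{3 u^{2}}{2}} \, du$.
$- \frac{35 \sqrt{6} \sqrt{\pi}}{27}$

Consider the simpler parametrised integral
$$J(a) = \int_{-\infty}^{\infty} - e^{- a u^{2}} \, du = - \frac{\sqrt{\pi}}{\sqrt{a}}.$$

Differentiating under the integral sign brings down a factor of $(-u^2)$:
$$\frac{dJ}{da} = \int_{-\infty}^{\infty} u^{2} e^{- a u^{2}} \, du = \frac{\sqrt{\pi}}{2 a^{\frac{3}{2}}}.$$

Repeating $5$ times in total — each differentiation brings down another $(-u^2)$ — gives
$$\frac{d^{5}J}{da^{5}} = \int_{-\infty}^{\infty} u^{10} e^{- a u^{2}} \, du = \frac{945 \sqrt{\pi}}{32 a^{\frac{11}{2}}},$$
and the integrand here is $(-1)^{5}$ times the target integrand, so $I = (-1)^{5}\,\frac{d^{5}J}{da^{5}} = - \frac{945 \sqrt{\pi}}{32 a^{\frac{11}{2}}}$.

Setting $a = \frac{3}{2}$:
$$I = - \frac{35 \sqrt{6} \sqrt{\pi}}{27}.$$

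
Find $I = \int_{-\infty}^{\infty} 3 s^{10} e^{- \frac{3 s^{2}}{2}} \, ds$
$\frac{35 \sqrt{6} \sqrt{\pi}}{9}$

Start from the elementary integral
$$J(a) = \int_{-\infty}^{\infty} 3 e^{- a s^{2}} \, ds = \frac{3 \sqrt{\pi}}{\sqrt{a}}.$$

Differentiating under the integral sign brings down a factor of $(-s^2)$:
$$\frac{dJ}{da} = \int_{-\infty}^{\infty} - 3 s^{2} e^{- a s^{2}} \, ds = - \frac{3 \sqrt{\pi}}{2 a^{\frac{3}{2}}}.$$

Repeating $5$ times in total — each differentiation brings down another $(-s^2)$ — gives
$$\frac{d^{5}J}{da^{5}} = \int_{-\infty}^{\infty} - 3 s^{10} e^{- a s^{2}} \, ds = - \frac{2835 \sqrt{\pi}}{32 a^{\frac{11}{2}}},$$
and the integrand here is $(-1)^{5}$ times the target integrand, so $I = (-1)^{5}\,\frac{d^{5}J}{da^{5}} = \frac{2835 \sqrt{\pi}}{32 a^{\frac{11}{2}}}$.

Setting $a = \frac{3}{2}$:
$$I = \frac{35 \sqrt{6} \sqrt{\pi}}{9}.$$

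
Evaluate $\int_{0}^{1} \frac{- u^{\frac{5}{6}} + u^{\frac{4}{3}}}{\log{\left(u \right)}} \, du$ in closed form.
$\log{\left(\frac{14}{11} \right)}$

Introduce a parameter $a$ in the exponent: let $I(a) = \int_{0}^{1} \frac{- u^{\frac{5}{6}} + u^{a}}{\log{\left(u \right)}} \, du$.

Since $\dfrac{\partial}{\partial a}\,u^{a} = u^{a} \ln u$, the $\ln u$ in the denominator cancels and
$$\frac{dI}{da} = \int_{0}^{1} u^{a} \, du = \left[\frac{u^{a+1}}{a+1}\right]_0^1 = \frac{1}{a + 1}.$$

Integrating with respect to $a$ gives $I(a) = \log{\left(\frac{6 a}{11} + \frac{6}{11} \right)} + C$.

At $a = \frac{5}{6}$ the integrand is identically $0$, so $I(\frac{5}{6}) = 0$. The closed form gives $0$, hence $C = 0$.

Setting $a = \frac{4}{3}$:
$$I = \log{\left(\frac{14}{11} \right)}.$$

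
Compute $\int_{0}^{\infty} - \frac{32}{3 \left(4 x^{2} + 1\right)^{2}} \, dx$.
$- \frac{4 \pi}{3}$

Start from the standard arctangent integral
$$J(a) = \int_{0}^{\infty} - \frac{2}{3 \left(a^{2} + x^{2}\right)} \, dx = - \frac{\pi}{3 a}.$$

Differentiating under the integral sign with respect to $a$,
$$\frac{dJ}{da} = \int_{0}^{\infty} \frac{4 a}{3 \left(a^{2} + x^{2}\right)^{2}} \, dx = \frac{\pi}{3 a^{2}},$$
so $\int_{0}^{\infty} - \frac{2}{3 \left(a^{2} + x^{2}\right)^{2}} \, dx = - \frac{\pi}{6 a^{3}}$.

Setting $a = \frac{1}{2}$:
$$I = - \frac{4 \pi}{3}.$$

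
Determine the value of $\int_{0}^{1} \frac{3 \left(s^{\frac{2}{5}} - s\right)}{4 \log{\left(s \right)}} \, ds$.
$\log{\left(\frac{\sqrt[4]{10} \cdot 7^{\frac{3}{4}}}{10} \right)}$

Consider the one-parameter family: let $I(a) = \int_{0}^{1} \frac{3 \left(- s + s^{a}\right)}{4 \log{\left(s \right)}} \, ds$.

Since $\dfrac{\partial}{\partial a}\,s^{a} = s^{a} \ln s$, the $\ln s$ in the denominator cancels and
$$\frac{dI}{da} = \int_{0}^{1} \frac{3}{4} s^{a} \, ds = \frac{3}{4} \left[\frac{s^{a+1}}{a+1}\right]_0^1 = \frac{3}{4 \left(a + 1\right)}.$$

Integrating with respect to $a$ gives $I(a) = \frac{3 \log{\left(a + 1 \right)}}{4} - \frac{3 \log{\left(2 \right)}}{4} + C$.

At $a = 1$ the integrand is identically $0$, so $I(1) = 0$. The closed form gives $0$, hence $C = 0$.

Setting $a = \frac{2}{5}$:
$$I = \log{\left(\frac{\sqrt[4]{10} \cdot 7^{\frac{3}{4}}}{10} \right)}.$$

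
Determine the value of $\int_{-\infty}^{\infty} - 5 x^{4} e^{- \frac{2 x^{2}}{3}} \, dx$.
$- \frac{135 \sqrt{6} \sqrt{\pi}}{32}$

Begin with the known integral
$$J(a) = \int_{-\infty}^{\infty} - 5 e^{- a x^{2}} \, dx = - \frac{5 \sqrt{\pi}}{\sqrt{a}}.$$

Differentiating under the integral sign brings down a factor of $(-x^2)$:
$$\frac{dJ}{da} = \int_{-\infty}^{\infty} 5 x^{2} e^{- a x^{2}} \, dx = \frac{5 \sqrt{\pi}}{2 a^{\frac{3}{2}}}.$$

Repeating twice in total — each differentiation brings down another $(-x^2)$ — gives
$$\frac{d^{2}J}{da^{2}} = \int_{-\infty}^{\infty} - 5 x^{4} e^{- a x^{2}} \, dx = - \frac{15 \sqrt{\pi}}{4 a^{\frac{5}{2}}},$$
and the integrand here is exactly the target integrand, so $I = - \frac{15 \sqrt{\pi}}{4 a^{\frac{5}{2}}}$.

Setting $a = \frac{2}{3}$:
$$I = - \frac{135 \sqrt{6} \sqrt{\pi}}{32}.$$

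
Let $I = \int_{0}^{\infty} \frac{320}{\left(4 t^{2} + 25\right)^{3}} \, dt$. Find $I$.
$\frac{6 \pi}{625}$

Begin with the known result
$$J(a) = \int_{0}^{\infty} \frac{5}{a^{2} + t^{2}} \, dt = \frac{5 \pi}{2 a}.$$

Differentiating under the integral sign with respect to $a$,
$$\frac{dJ}{da} = \int_{0}^{\infty} - \frac{10 a}{\left(a^{2} + t^{2}\right)^{2}} \, dt = - \frac{5 \pi}{2 a^{2}},$$
so $\int_{0}^{\infty} \frac{5}{\left(a^{2} + t^{2}\right)^{2}} \, dt = \frac{5 \pi}{4 a^{3}}$.

Repeating — each differentiation of $1/(t^2+a^2)^j$ produces $-2ja/(t^2+a^2)^{j+1}$ — and dividing through by $-2ja$ at each step yields, after $2$ differentiations in total,
$$\int_{0}^{\infty} \frac{5}{\left(a^{2} + t^{2}\right)^{3}} \, dt = \frac{15 \pi}{16 a^{5}}.$$

Setting $a = \frac{5}{2}$:
$$I = \frac{6 \pi}{625}.$$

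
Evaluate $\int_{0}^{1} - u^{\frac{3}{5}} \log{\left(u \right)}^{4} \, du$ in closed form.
$- \frac{9375}{4096}$

Consider the simpler parametrised integral
$$J(a) = \int_{0}^{1} - u^{a} \, du = - \frac{1}{a + 1}.$$

Differentiating under the integral sign brings down a factor of $\ln u$:
$$\frac{dJ}{da} = \int_{0}^{1} - u^{a} \log{\left(u \right)} \, du = \frac{1}{\left(a + 1\right)^{2}}.$$

Repeating $4$ times in total — each differentiation brings down another $\ln u$ — gives
$$\frac{d^{4}J}{da^{4}} = \int_{0}^{1} - u^{a} \log{\left(u \right)}^{4} \, du = - \frac{24}{\left(a + 1\right)^{5}},$$
and the integrand here is exactly the target integrand, so $I = - \frac{24}{\left(a + 1\right)^{5}}$.

Setting $a = \frac{3}{5}$:
$$I = - \frac{9375}{4096}.$$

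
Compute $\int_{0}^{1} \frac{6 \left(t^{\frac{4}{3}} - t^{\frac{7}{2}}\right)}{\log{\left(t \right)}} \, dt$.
$- \log{\left(\frac{387420489}{7529536} \right)}$

Consider the one-parameter family: let $I(a) = \int_{0}^{1} \frac{6 \left(t^{\frac{4}{3}} - t^{a}\right)}{\log{\left(t \right)}} \, dt$.

Since $\dfrac{\partial}{\partial a}\,t^{a} = t^{a} \ln t$, the $\ln t$ in the denominator cancels and
$$\frac{dI}{da} = \int_{0}^{1} -6 t^{a} \, dt = -6 \left[\frac{t^{a+1}}{a+1}\right]_0^1 = - \frac{6}{a + 1}.$$

Integrating with respect to $a$ gives $I(a) = - \log{\left(\frac{729 \left(a + 1\right)^{6}}{117649} \right)} + C$.

At $a = \frac{4}{3}$ the integrand is identically $0$, so $I(\frac{4}{3}) = 0$. The closed form gives $0$, hence $C = 0$.

Setting $a = \frac{7}{2}$:
$$I = - \log{\left(\frac{387420489}{7529536} \right)}.$$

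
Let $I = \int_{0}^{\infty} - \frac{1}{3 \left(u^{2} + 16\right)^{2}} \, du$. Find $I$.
$- \frac{\pi}{768}$

Begin with the known result
$$J(a) = \int_{0}^{\infty} - \frac{1}{3 \left(a^{2} + u^{2}\right)} \, du = - \frac{\pi}{6 a}.$$

Differentiating under the integral sign with respect to $a$,
$$\frac{dJ}{da} = \int_{0}^{\infty} \frac{2 a}{3 \left(a^{2} + u^{2}\right)^{2}} \, du = \frac{\pi}{6 a^{2}},$$
so $\int_{0}^{\infty} - \frac{1}{3 \left(a^{2} + u^{2}\right)^{2}} \, du = - \frac{\pi}{12 a^{3}}$.

Setting $a = 4$:
$$I = - \frac{\pi}{768}.$$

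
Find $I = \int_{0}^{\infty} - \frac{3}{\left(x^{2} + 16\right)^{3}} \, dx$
$- \frac{9 \pi}{16384}$

Start from the standard arctangent integral
$$J(a) = \int_{0}^{\infty} - \frac{3}{a^{2} + x^{2}} \, dx = - \frac{3 \pi}{2 a}.$$

Differentiating under the integral sign with respect to $a$,
$$\frac{dJ}{da} = \int_{0}^{\infty} \frac{6 a}{\left(a^{2} + x^{2}\right)^{2}} \, dx = \frac{3 \pi}{2 a^{2}},$$
so $\int_{0}^{\infty} - \frac{3}{\left(a^{2} + x^{2}\right)^{2}} \, dx = - \frac{3 \pi}{4 a^{3}}$.

Repeating — each differentiation of $1/(x^2+a^2)^j$ produces $-2ja/(x^2+a^2)^{j+1}$ — and dividing through by $-2ja$ at each step yields, after $2$ differentiations in total,
$$\int_{0}^{\infty} - \frac{3}{\left(a^{2} + x^{2}\right)^{3}} \, dx = - \frac{9 \pi}{16 a^{5}}.$$

Setting $a = 4$:
$$I = - \frac{9 \pi}{16384}.$$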